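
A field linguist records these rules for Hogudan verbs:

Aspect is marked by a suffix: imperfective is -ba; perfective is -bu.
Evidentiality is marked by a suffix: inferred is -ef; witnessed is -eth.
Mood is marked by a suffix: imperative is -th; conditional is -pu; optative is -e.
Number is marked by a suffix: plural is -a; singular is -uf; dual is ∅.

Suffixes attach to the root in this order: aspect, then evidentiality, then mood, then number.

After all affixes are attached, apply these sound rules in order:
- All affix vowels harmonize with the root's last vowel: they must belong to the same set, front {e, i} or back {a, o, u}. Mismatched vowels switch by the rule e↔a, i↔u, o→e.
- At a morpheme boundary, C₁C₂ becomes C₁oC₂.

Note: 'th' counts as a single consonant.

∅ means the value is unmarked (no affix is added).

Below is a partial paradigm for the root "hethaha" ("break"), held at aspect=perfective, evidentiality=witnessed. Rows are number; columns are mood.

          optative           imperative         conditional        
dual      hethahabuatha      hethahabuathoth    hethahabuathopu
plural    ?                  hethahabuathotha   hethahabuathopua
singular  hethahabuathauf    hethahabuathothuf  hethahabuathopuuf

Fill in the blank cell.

hethahabuathaa

Attach aspect perfective -bu → hethahabu.
Attach evidentiality witnessed -eth → hethahabueth.
Attach mood optative -e → hethahabuethe.
Attach number plural -a → hethahabuethea.
Apply vowel harmony: hethahabuethea → hethahabuathaa.
Epenthesis: no change.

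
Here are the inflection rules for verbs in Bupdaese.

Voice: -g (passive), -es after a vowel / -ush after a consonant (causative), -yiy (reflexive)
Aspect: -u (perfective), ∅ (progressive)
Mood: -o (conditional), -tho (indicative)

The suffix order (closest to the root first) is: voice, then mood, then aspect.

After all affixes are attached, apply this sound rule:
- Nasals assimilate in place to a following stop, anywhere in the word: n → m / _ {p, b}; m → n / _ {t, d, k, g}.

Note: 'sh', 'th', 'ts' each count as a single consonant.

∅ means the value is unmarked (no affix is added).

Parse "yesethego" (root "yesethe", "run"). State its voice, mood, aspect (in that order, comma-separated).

Segment: yesethe-g-o.
voice: -g → passive.
mood: -o → conditional.
aspect: ∅ → progressive.

passive, conditional, progressive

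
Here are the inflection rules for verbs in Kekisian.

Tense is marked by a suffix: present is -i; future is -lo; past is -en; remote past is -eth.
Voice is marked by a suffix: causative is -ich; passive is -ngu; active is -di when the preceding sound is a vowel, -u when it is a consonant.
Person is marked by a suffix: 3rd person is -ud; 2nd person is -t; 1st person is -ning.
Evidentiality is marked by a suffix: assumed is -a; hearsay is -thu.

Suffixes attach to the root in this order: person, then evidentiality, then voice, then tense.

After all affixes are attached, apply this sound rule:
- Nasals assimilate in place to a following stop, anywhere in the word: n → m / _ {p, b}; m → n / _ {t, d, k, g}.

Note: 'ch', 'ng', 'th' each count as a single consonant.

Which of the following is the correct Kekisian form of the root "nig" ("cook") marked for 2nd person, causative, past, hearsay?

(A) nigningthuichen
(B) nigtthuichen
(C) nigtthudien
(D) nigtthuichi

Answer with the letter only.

Attach person 2nd person -t → nigt.
Attach evidentiality hearsay -thu → nigtthu.
Attach voice causative -ich → nigtthuich.
Attach tense past -en → nigtthuichen.
Nasal assimilation: no change.
So the correct form is nigtthuichen, option (B).
(A) nigningthuichen is wrong: it uses 1st person instead of 2nd person for person.
(D) nigtthuichi is wrong: it uses present instead of past for tense.
(C) nigtthudien is wrong: it uses active instead of causative for voice.

B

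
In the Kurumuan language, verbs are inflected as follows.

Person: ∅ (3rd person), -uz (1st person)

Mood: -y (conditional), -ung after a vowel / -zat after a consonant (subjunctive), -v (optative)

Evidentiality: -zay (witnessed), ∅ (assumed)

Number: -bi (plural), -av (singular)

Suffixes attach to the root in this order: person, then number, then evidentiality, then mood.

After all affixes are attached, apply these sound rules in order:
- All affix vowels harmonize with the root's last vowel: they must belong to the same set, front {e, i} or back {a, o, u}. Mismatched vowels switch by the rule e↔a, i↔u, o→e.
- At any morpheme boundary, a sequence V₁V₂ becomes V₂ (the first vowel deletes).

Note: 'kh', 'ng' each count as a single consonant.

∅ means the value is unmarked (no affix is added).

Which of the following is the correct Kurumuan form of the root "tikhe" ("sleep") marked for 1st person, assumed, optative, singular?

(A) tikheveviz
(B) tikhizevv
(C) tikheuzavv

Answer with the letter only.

B

Attach person 1st person -uz → tikheuz.
Attach number singular -av → tikheuzav.
evidentiality = assumed: zero marking, form stays tikheuzav.
Attach mood optative -v → tikheuzavv.
Apply vowel harmony: tikheuzavv → tikheizevv.
Apply vowel deletion: tikheizevv → tikhizevv.
So the correct form is tikhizevv, option (B).
(C) tikheuzavv is wrong: it fails to apply the sound rule(s).
(A) tikheveviz is wrong: it has the affixes in the wrong order.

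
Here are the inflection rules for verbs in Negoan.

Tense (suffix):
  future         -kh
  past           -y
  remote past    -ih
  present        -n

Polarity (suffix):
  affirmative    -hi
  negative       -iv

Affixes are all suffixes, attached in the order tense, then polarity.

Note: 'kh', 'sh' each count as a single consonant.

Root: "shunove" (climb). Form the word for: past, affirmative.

shunoveyhi

Attach tense past -y → shunovey.
Attach polarity affirmative -hi → shunoveyhi.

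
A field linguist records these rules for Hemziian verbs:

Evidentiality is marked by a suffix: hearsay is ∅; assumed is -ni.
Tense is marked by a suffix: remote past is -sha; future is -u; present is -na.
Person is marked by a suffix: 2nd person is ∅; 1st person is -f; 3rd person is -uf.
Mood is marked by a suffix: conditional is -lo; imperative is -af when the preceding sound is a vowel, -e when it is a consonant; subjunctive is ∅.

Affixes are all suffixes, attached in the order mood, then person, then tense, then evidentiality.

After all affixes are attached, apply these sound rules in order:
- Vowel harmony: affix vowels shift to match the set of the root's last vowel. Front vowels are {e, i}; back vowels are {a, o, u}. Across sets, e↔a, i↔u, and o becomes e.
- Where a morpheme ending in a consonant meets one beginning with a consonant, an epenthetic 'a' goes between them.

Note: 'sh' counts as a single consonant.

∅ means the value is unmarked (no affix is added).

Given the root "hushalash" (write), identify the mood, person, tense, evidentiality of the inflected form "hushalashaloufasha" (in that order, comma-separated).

Segment: hushalash-lo-uf-sha.
mood: -lo → conditional.
person: -uf → 3rd person.
tense: -sha → remote past.
evidentiality: ∅ → hearsay.

conditional, 3rd person, remote past, hearsay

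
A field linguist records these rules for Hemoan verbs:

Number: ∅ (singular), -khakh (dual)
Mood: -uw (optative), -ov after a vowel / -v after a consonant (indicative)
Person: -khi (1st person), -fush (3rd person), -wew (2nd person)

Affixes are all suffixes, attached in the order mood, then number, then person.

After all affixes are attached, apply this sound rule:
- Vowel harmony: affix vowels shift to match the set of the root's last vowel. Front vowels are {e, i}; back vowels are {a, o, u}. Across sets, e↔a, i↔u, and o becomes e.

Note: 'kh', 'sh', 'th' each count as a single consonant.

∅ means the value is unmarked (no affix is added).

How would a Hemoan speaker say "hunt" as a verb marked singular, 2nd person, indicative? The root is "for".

forvwaw

Attach mood indicative -v (after consonant 'r') → forv.
number = singular: zero marking, form stays forv.
Attach person 2nd person -wew → forvwew.
Apply vowel harmony: forvwew → forvwaw.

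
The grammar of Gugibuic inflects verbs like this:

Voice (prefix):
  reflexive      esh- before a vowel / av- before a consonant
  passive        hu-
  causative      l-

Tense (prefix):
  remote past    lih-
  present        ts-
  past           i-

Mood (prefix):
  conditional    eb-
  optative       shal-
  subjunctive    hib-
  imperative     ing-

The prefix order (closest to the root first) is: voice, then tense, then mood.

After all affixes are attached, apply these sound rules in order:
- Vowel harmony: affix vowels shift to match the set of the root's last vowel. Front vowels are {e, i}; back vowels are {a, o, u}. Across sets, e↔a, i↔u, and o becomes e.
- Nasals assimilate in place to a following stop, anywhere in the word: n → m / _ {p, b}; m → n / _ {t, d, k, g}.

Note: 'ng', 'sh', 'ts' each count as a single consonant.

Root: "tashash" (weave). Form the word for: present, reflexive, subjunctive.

Attach voice reflexive av- (before consonant 't') → avtashash.
Attach tense present ts- → tsavtashash.
Attach mood subjunctive hib- → hibtsavtashash.
Apply vowel harmony: hibtsavtashash → hubtsavtashash.
Nasal assimilation: no change.

hubtsavtashash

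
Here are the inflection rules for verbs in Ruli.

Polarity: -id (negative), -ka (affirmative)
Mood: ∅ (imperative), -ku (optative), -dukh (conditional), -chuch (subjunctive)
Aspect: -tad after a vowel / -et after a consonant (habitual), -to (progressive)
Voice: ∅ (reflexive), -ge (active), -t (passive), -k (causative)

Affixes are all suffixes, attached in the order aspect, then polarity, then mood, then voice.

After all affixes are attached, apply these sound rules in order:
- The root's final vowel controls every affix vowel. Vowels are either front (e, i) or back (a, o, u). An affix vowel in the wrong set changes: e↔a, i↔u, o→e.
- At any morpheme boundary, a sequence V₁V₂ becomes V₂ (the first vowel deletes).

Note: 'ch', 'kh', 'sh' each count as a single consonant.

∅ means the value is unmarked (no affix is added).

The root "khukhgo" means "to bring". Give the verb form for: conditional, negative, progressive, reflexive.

khukhgotuddukh

Attach aspect progressive -to → khukhgoto.
Attach polarity negative -id → khukhgotoid.
Attach mood conditional -dukh → khukhgotoiddukh.
voice = reflexive: zero marking, form stays khukhgotoiddukh.
Apply vowel harmony: khukhgotoiddukh → khukhgotouddukh.
Apply vowel deletion: khukhgotouddukh → khukhgotuddukh.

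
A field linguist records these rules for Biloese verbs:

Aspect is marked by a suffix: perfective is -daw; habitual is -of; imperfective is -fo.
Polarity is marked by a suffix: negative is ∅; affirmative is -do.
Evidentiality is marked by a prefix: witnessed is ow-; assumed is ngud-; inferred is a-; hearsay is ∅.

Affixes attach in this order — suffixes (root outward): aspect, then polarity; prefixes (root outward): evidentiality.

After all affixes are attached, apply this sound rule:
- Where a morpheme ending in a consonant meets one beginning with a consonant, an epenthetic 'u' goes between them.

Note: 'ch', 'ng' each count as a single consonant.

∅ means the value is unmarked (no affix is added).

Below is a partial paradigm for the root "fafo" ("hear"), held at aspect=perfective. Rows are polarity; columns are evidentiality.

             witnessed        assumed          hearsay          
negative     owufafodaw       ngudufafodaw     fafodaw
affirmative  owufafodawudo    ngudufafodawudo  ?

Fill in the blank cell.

fafodawudo

Attach aspect perfective -daw → fafodaw.
evidentiality = hearsay: zero marking, form stays fafodaw.
Attach polarity affirmative -do → fafodawdo.
Apply epenthesis: fafodawdo → fafodawudo.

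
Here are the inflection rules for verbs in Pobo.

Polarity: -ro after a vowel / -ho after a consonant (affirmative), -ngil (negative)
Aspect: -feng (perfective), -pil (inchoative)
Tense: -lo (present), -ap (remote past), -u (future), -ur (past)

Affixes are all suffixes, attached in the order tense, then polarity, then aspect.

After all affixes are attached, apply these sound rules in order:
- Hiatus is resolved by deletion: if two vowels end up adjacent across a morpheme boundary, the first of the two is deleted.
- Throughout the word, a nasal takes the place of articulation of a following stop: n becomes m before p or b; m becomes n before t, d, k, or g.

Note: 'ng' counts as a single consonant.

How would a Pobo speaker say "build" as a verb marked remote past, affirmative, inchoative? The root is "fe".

Attach tense remote past -ap → feap.
Attach polarity affirmative -ho (after consonant 'p') → feapho.
Attach aspect inchoative -pil → feaphopil.
Apply vowel deletion: feaphopil → faphopil.
Nasal assimilation: no change.

faphopil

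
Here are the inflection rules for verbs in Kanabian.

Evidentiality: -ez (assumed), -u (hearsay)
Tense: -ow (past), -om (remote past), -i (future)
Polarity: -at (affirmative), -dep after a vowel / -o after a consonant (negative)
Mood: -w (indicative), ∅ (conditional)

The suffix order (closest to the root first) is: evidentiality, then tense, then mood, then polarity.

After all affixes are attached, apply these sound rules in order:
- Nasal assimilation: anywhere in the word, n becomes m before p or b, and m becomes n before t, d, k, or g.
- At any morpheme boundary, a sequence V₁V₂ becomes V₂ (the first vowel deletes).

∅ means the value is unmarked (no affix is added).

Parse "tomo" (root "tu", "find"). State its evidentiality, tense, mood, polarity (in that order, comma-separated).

Segment: tu-u-om-o.
evidentiality: -u → hearsay.
tense: -om → remote past.
mood: ∅ → conditional.
polarity: -dep/o → negative.

hearsay, remote past, conditional, negative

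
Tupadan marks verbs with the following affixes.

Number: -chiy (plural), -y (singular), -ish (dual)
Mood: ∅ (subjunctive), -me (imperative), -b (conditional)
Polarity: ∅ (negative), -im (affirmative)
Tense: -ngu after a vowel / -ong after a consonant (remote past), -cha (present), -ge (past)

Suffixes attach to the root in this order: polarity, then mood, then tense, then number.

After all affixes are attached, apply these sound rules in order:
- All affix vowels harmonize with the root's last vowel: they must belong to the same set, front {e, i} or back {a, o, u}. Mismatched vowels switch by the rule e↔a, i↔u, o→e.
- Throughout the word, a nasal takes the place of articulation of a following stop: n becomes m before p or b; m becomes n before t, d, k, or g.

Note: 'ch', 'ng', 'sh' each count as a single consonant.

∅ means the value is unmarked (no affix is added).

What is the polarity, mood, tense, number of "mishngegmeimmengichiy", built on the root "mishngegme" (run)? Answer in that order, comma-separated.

Segment: mishngegme-im-me-ngu-chiy.
polarity: -im → affirmative.
mood: -me → imperative.
tense: -ngu/ong → remote past.
number: -chiy → plural.

affirmative, imperative, remote past, plural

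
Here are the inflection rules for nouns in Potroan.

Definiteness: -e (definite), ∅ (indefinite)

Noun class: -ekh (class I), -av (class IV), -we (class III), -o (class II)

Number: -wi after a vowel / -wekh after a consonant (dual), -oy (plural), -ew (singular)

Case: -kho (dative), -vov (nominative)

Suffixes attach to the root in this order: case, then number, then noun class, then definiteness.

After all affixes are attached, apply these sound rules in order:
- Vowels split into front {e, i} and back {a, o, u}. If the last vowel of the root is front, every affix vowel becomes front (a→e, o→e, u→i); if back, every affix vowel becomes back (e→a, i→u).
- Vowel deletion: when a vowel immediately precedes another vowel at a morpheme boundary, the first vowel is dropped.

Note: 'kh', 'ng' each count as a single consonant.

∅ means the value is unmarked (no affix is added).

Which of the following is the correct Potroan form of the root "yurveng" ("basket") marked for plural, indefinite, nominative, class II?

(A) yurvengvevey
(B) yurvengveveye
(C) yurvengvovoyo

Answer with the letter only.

Attach case nominative -vov → yurvengvov.
Attach number plural -oy → yurvengvovoy.
Attach noun class class II -o → yurvengvovoyo.
definiteness = indefinite: zero marking, form stays yurvengvovoyo.
Apply vowel harmony: yurvengvovoyo → yurvengveveye.
Vowel deletion: no change.
So the correct form is yurvengveveye, option (B).
(A) yurvengvevey is wrong: it has the affixes in the wrong order.
(C) yurvengvovoyo is wrong: it fails to apply the sound rule(s).

B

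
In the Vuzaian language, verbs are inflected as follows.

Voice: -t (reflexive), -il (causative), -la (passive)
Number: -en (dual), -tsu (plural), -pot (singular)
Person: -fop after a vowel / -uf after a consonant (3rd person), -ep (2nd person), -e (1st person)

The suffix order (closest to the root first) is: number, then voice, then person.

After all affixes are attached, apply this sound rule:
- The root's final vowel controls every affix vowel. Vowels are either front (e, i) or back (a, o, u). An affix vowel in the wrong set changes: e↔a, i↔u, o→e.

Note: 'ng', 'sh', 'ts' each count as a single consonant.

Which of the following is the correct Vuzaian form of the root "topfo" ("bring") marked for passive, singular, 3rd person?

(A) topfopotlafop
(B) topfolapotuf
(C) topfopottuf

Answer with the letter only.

A

Attach number singular -pot → topfopot.
Attach voice passive -la → topfopotla.
Attach person 3rd person -fop (after vowel 'a') → topfopotlafop.
Vowel harmony: no change.
So the correct form is topfopotlafop, option (A).
(B) topfolapotuf is wrong: it has the affixes in the wrong order.
(C) topfopottuf is wrong: it uses reflexive instead of passive for voice.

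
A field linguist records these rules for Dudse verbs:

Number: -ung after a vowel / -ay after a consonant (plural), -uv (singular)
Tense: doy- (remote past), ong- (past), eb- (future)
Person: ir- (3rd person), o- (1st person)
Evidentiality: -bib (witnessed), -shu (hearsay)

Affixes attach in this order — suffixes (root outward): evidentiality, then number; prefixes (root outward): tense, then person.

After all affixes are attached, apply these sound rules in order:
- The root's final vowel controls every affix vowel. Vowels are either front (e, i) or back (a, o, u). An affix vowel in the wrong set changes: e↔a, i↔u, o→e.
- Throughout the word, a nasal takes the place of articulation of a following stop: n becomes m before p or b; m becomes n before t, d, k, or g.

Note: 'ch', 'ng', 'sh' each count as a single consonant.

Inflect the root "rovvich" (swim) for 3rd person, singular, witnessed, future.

Attach tense future eb- → ebrovvich.
Attach evidentiality witnessed -bib → ebrovvichbib.
Attach number singular -uv → ebrovvichbibuv.
Attach person 3rd person ir- → irebrovvichbibuv.
Apply vowel harmony: irebrovvichbibuv → irebrovvichbibiv.
Nasal assimilation: no change.

irebrovvichbibiv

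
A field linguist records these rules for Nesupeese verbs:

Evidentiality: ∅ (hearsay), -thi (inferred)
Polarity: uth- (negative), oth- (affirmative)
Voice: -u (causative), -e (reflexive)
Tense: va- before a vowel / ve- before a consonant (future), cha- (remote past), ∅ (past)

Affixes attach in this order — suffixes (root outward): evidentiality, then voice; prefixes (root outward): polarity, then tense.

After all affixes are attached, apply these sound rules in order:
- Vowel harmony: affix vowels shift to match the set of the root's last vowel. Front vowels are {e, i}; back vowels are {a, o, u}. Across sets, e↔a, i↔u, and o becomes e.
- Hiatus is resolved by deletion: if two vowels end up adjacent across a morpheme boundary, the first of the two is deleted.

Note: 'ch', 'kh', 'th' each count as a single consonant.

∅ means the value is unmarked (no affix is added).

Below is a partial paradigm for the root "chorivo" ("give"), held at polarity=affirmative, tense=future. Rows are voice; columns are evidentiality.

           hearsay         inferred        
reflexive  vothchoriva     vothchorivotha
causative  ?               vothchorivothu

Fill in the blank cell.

vothchorivu

evidentiality = hearsay: zero marking, form stays chorivo.
Attach polarity affirmative oth- → othchorivo.
Attach tense future va- (before vowel 'o') → vaothchorivo.
Attach voice causative -u → vaothchorivou.
Vowel harmony: no change.
Apply vowel deletion: vaothchorivou → vothchorivu.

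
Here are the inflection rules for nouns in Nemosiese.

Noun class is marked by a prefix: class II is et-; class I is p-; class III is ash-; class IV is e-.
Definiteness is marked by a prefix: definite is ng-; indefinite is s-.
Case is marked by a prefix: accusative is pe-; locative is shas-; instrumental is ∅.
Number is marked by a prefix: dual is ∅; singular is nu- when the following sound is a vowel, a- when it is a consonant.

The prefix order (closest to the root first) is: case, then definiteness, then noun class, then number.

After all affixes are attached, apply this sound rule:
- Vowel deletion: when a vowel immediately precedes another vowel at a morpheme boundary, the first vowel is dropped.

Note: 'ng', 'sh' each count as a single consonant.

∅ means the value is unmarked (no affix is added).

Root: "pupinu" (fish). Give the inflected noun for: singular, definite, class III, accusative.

Attach case accusative pe- → pepupinu.
Attach definiteness definite ng- → ngpepupinu.
Attach noun class class III ash- → ashngpepupinu.
Attach number singular nu- (before vowel 'a') → nuashngpepupinu.
Apply vowel deletion: nuashngpepupinu → nashngpepupinu.

nashngpepupinu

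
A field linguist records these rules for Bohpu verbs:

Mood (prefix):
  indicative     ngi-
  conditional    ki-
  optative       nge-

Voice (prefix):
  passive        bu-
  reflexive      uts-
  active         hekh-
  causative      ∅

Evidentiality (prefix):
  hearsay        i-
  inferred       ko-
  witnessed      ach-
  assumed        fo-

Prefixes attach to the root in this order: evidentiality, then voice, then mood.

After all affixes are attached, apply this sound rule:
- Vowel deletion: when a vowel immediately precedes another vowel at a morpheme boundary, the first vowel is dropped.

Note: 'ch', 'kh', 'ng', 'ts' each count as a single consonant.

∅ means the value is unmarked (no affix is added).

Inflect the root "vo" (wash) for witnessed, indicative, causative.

Attach evidentiality witnessed ach- → achvo.
voice = causative: zero marking, form stays achvo.
Attach mood indicative ngi- → ngiachvo.
Apply vowel deletion: ngiachvo → ngachvo.

ngachvo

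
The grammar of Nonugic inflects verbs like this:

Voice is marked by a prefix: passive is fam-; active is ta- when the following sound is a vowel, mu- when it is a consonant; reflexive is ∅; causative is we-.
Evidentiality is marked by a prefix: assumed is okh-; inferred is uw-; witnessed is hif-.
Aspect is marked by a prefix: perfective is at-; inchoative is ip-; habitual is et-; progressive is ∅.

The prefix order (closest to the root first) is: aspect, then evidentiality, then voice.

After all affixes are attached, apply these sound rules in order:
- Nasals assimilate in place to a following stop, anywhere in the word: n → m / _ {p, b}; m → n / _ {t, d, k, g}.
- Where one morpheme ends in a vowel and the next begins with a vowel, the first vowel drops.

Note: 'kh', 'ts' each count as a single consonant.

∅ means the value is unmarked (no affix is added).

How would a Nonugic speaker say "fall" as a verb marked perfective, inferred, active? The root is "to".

Attach aspect perfective at- → atto.
Attach evidentiality inferred uw- → uwatto.
Attach voice active ta- (before vowel 'u') → tauwatto.
Nasal assimilation: no change.
Apply vowel deletion: tauwatto → tuwatto.

tuwatto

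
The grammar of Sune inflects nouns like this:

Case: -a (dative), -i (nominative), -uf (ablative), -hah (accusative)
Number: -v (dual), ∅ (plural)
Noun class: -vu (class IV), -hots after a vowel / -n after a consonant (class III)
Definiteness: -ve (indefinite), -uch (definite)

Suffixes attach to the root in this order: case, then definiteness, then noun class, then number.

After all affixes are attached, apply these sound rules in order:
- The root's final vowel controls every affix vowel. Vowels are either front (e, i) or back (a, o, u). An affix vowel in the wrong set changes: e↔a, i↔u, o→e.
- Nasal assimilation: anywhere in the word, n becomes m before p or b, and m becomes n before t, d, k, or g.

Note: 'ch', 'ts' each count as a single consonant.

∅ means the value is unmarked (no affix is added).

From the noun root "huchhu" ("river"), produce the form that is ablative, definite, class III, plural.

Attach case ablative -uf → huchhuuf.
Attach definiteness definite -uch → huchhuufuch.
Attach noun class class III -n (after consonant 'ch') → huchhuufuchn.
number = plural: zero marking, form stays huchhuufuchn.
Vowel harmony: no change.
Nasal assimilation: no change.

huchhuufuchn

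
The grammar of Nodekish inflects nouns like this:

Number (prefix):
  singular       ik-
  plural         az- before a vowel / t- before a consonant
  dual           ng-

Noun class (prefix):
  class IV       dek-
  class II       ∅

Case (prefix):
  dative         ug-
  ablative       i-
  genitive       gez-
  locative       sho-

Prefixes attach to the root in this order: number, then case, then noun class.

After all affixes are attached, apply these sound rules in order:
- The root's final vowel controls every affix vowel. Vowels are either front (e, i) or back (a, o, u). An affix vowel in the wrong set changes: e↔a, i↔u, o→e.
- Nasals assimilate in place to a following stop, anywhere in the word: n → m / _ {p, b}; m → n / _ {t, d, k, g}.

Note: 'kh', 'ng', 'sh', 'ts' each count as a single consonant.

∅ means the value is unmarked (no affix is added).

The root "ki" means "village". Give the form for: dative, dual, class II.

Attach number dual ng- → ngki.
Attach case dative ug- → ugngki.
noun class = class II: zero marking, form stays ugngki.
Apply vowel harmony: ugngki → igngki.
Nasal assimilation: no change.

igngki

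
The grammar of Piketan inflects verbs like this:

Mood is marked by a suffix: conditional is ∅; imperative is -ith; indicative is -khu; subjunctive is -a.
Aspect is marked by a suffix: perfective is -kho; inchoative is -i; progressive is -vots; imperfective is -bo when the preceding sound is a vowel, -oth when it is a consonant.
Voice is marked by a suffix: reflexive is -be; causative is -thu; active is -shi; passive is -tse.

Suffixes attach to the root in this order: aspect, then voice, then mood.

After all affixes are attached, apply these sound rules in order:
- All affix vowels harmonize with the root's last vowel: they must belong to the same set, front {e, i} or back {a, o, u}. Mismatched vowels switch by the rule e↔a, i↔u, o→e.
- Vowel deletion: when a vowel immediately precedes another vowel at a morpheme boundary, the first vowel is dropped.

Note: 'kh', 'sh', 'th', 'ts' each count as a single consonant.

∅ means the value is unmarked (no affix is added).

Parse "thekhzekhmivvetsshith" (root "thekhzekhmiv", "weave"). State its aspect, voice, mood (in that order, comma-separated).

progressive, active, imperative

Segment: thekhzekhmiv-vots-shi-ith.
aspect: -vots → progressive.
voice: -shi → active.
mood: -ith → imperative.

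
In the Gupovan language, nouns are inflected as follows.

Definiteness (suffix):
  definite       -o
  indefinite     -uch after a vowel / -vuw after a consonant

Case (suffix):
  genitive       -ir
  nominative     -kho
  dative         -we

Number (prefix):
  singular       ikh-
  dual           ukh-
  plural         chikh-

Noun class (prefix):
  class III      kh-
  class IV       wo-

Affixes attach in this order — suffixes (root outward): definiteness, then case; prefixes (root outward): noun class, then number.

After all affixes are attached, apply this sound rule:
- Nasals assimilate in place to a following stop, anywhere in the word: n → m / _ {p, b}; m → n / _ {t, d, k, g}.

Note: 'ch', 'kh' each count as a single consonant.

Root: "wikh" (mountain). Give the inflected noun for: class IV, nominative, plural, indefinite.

Attach definiteness indefinite -vuw (after consonant 'kh') → wikhvuw.
Attach noun class class IV wo- → wowikhvuw.
Attach number plural chikh- → chikhwowikhvuw.
Attach case nominative -kho → chikhwowikhvuwkho.
Nasal assimilation: no change.

chikhwowikhvuwkho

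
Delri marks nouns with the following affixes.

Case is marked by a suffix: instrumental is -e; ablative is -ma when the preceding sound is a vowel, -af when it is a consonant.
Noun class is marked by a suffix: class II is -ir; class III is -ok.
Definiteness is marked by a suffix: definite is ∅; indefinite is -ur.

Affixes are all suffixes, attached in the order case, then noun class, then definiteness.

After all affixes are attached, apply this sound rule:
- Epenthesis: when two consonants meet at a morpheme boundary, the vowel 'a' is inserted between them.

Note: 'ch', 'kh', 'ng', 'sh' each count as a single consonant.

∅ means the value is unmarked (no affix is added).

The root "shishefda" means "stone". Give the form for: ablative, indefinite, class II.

Attach case ablative -ma (after vowel 'a') → shishefdama.
Attach noun class class II -ir → shishefdamair.
Attach definiteness indefinite -ur → shishefdamairur.
Epenthesis: no change.

shishefdamairur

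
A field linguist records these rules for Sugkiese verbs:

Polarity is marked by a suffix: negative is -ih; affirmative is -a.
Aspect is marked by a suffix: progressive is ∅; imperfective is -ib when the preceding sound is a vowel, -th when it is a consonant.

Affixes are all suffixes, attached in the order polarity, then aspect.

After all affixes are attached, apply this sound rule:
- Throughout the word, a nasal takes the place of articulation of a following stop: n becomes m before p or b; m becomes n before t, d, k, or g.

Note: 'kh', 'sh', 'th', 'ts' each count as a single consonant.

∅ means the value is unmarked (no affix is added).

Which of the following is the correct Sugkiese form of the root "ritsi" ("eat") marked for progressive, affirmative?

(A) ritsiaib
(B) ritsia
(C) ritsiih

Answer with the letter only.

B

Attach polarity affirmative -a → ritsia.
aspect = progressive: zero marking, form stays ritsia.
Nasal assimilation: no change.
So the correct form is ritsia, option (B).
(C) ritsiih is wrong: it uses negative instead of affirmative for polarity.
(A) ritsiaib is wrong: it uses imperfective instead of progressive for aspect.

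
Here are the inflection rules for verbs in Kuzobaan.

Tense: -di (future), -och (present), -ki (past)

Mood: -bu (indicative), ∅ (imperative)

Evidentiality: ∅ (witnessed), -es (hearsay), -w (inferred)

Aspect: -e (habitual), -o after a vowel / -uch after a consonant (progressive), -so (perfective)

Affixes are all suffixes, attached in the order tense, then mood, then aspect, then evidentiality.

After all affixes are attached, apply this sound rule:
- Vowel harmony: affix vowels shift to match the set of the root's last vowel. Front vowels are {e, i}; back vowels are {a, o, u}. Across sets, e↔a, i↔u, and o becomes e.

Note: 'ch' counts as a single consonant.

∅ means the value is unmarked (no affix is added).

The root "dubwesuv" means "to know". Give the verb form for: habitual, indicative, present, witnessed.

dubwesuvochbua

Attach tense present -och → dubwesuvoch.
Attach mood indicative -bu → dubwesuvochbu.
Attach aspect habitual -e → dubwesuvochbue.
evidentiality = witnessed: zero marking, form stays dubwesuvochbue.
Apply vowel harmony: dubwesuvochbue → dubwesuvochbua.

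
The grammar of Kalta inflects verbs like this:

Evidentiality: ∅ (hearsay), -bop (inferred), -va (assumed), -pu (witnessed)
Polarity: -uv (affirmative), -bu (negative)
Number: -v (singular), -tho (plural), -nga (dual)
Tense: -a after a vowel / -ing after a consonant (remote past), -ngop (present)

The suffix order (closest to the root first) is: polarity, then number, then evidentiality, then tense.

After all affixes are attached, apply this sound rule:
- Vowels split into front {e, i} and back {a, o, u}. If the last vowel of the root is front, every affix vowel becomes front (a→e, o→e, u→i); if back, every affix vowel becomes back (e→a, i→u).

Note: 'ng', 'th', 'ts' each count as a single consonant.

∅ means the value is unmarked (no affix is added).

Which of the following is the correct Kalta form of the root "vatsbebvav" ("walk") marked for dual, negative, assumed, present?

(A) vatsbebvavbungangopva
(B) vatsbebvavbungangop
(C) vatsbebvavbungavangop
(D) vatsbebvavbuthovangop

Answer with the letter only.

C

Attach polarity negative -bu → vatsbebvavbu.
Attach number dual -nga → vatsbebvavbunga.
Attach evidentiality assumed -va → vatsbebvavbungava.
Attach tense present -ngop → vatsbebvavbungavangop.
Vowel harmony: no change.
So the correct form is vatsbebvavbungavangop, option (C).
(D) vatsbebvavbuthovangop is wrong: it uses plural instead of dual for number.
(B) vatsbebvavbungangop is wrong: it uses hearsay instead of assumed for evidentiality.
(A) vatsbebvavbungangopva is wrong: it has the affixes in the wrong order.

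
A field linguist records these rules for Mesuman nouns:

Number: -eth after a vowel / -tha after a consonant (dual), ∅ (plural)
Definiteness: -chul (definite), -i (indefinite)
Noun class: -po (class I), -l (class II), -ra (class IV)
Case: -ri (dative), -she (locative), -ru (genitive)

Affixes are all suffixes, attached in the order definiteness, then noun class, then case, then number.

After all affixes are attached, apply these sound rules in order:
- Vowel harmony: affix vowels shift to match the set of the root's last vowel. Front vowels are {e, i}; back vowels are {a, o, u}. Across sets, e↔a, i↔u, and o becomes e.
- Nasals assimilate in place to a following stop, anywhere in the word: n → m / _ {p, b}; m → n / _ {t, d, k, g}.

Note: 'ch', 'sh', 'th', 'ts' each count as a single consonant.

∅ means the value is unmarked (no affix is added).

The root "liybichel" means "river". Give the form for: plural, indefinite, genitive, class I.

Attach definiteness indefinite -i → liybicheli.
Attach noun class class I -po → liybichelipo.
Attach case genitive -ru → liybicheliporu.
number = plural: zero marking, form stays liybicheliporu.
Apply vowel harmony: liybicheliporu → liybicheliperi.
Nasal assimilation: no change.

liybicheliperi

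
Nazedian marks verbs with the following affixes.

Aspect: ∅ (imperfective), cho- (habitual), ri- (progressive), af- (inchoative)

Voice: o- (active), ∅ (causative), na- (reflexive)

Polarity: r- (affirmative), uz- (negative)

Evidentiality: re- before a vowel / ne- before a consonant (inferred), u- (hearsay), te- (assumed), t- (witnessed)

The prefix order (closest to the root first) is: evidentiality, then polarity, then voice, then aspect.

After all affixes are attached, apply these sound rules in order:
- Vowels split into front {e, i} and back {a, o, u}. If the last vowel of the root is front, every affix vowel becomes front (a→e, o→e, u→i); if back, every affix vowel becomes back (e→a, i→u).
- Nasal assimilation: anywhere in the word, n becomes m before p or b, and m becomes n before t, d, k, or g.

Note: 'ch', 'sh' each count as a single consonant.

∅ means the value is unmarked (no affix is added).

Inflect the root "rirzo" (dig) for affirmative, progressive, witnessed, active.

ruortrirzo

Attach evidentiality witnessed t- → trirzo.
Attach polarity affirmative r- → rtrirzo.
Attach voice active o- → ortrirzo.
Attach aspect progressive ri- → riortrirzo.
Apply vowel harmony: riortrirzo → ruortrirzo.
Nasal assimilation: no change.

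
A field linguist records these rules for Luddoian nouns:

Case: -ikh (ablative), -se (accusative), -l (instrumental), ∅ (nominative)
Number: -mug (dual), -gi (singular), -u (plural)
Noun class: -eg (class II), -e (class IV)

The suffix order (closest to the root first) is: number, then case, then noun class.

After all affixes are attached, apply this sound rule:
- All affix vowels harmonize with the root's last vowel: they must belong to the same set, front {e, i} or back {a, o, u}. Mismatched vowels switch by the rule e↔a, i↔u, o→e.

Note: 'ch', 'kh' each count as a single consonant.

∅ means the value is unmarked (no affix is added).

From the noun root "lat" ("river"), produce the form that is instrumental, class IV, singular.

Attach number singular -gi → latgi.
Attach case instrumental -l → latgil.
Attach noun class class IV -e → latgile.
Apply vowel harmony: latgile → latgula.

latgula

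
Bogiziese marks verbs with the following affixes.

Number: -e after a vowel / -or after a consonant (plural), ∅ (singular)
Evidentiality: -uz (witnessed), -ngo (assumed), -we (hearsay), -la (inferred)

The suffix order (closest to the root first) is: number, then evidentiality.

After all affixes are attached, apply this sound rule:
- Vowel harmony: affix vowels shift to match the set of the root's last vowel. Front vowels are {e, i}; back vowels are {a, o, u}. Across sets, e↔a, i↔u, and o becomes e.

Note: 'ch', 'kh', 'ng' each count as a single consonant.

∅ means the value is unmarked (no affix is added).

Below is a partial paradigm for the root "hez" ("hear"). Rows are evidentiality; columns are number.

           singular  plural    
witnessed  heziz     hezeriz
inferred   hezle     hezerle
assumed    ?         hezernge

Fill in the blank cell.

number = singular: zero marking, form stays hez.
Attach evidentiality assumed -ngo → hezngo.
Apply vowel harmony: hezngo → heznge.

heznge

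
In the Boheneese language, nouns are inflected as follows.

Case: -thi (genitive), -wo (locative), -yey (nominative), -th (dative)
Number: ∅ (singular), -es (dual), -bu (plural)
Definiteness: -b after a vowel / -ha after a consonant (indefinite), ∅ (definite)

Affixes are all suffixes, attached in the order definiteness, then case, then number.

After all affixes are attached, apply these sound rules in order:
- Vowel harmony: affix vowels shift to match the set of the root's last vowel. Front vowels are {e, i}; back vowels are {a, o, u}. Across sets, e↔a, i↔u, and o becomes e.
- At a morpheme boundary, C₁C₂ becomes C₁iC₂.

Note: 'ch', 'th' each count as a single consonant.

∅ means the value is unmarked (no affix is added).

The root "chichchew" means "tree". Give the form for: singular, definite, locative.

chichchewiwe

definiteness = definite: zero marking, form stays chichchew.
Attach case locative -wo → chichchewwo.
number = singular: zero marking, form stays chichchewwo.
Apply vowel harmony: chichchewwo → chichchewwe.
Apply epenthesis: chichchewwe → chichchewiwe.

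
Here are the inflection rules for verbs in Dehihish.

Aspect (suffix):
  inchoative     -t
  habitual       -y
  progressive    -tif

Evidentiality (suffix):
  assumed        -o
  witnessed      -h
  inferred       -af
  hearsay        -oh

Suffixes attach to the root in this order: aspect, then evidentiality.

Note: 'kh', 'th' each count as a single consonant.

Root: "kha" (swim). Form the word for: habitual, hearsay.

khayoh

Attach aspect habitual -y → khay.
Attach evidentiality hearsay -oh → khayoh.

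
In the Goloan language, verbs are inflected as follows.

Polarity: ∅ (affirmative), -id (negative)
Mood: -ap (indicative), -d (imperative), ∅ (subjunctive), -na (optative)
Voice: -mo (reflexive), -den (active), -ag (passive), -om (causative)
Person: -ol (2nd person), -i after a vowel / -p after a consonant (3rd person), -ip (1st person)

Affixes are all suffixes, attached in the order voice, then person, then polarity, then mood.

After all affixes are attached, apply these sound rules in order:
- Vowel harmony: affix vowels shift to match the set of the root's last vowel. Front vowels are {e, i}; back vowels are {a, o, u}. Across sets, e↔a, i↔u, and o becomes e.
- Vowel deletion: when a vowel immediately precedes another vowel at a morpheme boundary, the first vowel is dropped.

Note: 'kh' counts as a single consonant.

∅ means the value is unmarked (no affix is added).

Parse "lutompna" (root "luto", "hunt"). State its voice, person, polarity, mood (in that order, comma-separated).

causative, 3rd person, affirmative, optative

Segment: luto-om-p-na.
voice: -om → causative.
person: -i/p → 3rd person.
polarity: ∅ → affirmative.
mood: -na → optative.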